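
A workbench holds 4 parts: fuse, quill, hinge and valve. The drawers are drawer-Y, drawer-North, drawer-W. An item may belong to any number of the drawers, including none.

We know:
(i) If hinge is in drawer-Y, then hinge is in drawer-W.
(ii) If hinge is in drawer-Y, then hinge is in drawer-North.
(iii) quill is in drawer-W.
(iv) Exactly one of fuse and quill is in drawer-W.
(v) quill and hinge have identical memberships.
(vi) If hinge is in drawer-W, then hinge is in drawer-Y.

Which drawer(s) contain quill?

quill: drawer-North, drawer-W, drawer-Y

From (iii): quill ∈ drawer-W.
(iv) (exactly one): fuse ∉ drawer-W.
(v): hinge matches quill: hinge ∈ drawer-W.
(vi): hinge ∈ drawer-Y.
(ii): hinge ∈ drawer-North.
(v): quill matches hinge: quill ∈ drawer-Y.
(v): quill matches hinge: quill ∈ drawer-North.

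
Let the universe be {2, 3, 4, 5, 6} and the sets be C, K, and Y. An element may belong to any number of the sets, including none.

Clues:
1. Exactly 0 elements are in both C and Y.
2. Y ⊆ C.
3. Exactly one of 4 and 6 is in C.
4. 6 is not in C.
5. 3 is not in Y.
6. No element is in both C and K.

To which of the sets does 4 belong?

From (4): 6 ∉ C.
From (5): 3 ∉ Y.
(2) contrapositive: 6 ∉ Y.
(3) (exactly one): 4 ∈ C.
(6) (disjoint): 4 ∉ K.
Suppose 4 ∈ Y: no assignment then satisfies all the clues, so 4 ∉ Y.

4: C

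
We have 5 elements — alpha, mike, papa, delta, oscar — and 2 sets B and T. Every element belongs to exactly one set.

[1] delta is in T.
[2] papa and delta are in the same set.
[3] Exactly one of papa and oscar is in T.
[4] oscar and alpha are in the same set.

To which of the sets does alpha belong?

alpha: B

From (1): delta ∈ T.
(2): papa matches delta: papa ∉ B.
(2): papa matches delta: papa ∈ T.
(3) (exactly one): oscar ∉ T.
(4): alpha matches oscar: alpha ∉ T.
Only one set left: alpha ∈ B.
Only one set left: oscar ∈ B.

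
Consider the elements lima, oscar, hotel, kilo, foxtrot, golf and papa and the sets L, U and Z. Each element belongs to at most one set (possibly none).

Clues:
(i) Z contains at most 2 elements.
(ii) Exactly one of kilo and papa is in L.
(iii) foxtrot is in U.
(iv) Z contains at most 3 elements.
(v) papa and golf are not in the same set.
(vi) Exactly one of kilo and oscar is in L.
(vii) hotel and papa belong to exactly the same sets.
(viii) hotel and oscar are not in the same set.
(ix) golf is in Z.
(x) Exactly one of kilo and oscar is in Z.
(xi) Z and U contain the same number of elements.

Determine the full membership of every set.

L = {kilo}; U = {foxtrot, lima}; Z = {golf, oscar}

From (iii): foxtrot ∈ U.
From (ix): golf ∈ Z.
(v): papa ∉ Z.
(vii): hotel matches papa: hotel ∉ Z.
Suppose lima ∈ L: no assignment then satisfies all the clues, so lima ∉ L.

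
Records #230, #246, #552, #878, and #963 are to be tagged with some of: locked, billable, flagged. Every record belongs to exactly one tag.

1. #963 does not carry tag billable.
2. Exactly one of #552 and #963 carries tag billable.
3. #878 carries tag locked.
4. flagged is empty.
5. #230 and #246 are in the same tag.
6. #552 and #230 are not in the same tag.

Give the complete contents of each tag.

locked = {#230, #246, #878, #963}; billable = {#552}; flagged = {}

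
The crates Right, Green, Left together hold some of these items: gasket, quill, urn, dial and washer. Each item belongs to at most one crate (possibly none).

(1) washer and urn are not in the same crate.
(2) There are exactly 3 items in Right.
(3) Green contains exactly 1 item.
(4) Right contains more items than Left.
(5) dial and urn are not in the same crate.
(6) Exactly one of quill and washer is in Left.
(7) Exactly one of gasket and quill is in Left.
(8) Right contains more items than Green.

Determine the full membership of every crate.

Right = {dial, gasket, washer}; Green = {urn}; Left = {quill}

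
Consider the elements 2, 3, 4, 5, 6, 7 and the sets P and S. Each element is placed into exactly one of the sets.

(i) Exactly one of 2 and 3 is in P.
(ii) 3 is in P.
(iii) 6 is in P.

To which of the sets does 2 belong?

2: S

From (ii): 3 ∈ P.
From (iii): 6 ∈ P.
(i) (exactly one): 2 ∉ P.
Only one set left: 2 ∈ S.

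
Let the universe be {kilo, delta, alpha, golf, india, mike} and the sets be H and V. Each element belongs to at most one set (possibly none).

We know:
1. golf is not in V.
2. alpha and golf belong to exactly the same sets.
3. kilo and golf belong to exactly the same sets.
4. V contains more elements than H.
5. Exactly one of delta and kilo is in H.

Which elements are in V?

V = {india, mike}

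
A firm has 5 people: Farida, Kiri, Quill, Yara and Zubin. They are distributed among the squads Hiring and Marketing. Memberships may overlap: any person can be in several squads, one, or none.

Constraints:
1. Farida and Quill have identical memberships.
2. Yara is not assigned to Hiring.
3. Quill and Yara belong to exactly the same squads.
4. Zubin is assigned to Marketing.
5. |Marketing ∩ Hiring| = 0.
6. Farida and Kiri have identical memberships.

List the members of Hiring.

Hiring = {}

From (2): Yara ∉ Hiring.
From (4): Zubin ∈ Marketing.
(3): Quill matches Yara: Quill ∉ Hiring.
(1): Farida matches Quill: Farida ∉ Hiring.
(6): Kiri matches Farida: Kiri ∉ Hiring.
Suppose Zubin ∈ Hiring: no assignment then satisfies all the clues, so Zubin ∉ Hiring.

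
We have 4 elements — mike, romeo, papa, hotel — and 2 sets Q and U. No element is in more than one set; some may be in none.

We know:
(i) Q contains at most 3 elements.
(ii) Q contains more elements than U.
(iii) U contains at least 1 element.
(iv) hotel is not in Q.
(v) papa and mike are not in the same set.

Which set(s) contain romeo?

From (iv): hotel ∉ Q.
Suppose romeo ∉ Q: no assignment then satisfies all the clues, so romeo ∈ Q.

romeo: Q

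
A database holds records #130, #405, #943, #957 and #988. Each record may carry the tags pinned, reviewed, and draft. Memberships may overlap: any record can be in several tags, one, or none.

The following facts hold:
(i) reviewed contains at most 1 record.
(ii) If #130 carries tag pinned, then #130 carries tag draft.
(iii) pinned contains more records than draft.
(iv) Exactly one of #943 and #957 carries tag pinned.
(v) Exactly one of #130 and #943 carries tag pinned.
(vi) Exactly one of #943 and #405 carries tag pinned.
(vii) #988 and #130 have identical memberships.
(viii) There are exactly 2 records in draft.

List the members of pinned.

pinned = {#130, #405, #957, #988}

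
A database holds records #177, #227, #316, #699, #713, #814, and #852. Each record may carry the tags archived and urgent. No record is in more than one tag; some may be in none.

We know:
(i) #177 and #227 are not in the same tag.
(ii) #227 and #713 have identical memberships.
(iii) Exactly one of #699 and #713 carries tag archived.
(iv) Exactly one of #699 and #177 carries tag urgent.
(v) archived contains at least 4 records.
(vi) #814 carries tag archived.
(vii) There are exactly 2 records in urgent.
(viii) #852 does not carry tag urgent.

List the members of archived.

From (vi): #814 ∈ archived.
From (viii): #852 ∉ urgent.
Suppose #177 ∈ archived: no assignment then satisfies all the clues, so #177 ∉ archived.

archived = {#227, #713, #814, #852}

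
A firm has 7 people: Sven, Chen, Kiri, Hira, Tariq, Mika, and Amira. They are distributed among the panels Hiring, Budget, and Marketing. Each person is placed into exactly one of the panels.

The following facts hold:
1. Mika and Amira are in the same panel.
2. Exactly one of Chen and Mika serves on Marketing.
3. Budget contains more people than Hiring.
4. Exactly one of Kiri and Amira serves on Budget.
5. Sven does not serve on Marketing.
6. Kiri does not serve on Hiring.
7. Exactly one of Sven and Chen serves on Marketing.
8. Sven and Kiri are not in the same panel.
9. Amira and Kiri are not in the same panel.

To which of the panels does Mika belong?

From (5): Sven ∉ Marketing.
From (6): Kiri ∉ Hiring.
(7) (exactly one): Chen ∈ Marketing.
(2) (exactly one): Mika ∉ Marketing.
(1): Amira matches Mika: Amira ∉ Marketing.
Suppose Mika ∈ Hiring: no assignment then satisfies all the clues, so Mika ∉ Hiring.

Mika: Budget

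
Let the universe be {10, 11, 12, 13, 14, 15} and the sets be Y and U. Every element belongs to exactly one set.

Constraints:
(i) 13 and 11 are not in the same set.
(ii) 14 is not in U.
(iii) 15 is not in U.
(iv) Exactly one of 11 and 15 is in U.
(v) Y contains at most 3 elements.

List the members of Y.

Y = {13, 14, 15}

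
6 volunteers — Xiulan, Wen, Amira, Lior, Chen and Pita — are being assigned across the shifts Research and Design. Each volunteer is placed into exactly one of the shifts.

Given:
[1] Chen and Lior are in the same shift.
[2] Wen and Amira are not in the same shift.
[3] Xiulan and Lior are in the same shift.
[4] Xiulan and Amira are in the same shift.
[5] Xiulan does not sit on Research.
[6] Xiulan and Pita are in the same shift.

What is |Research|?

From (5): Xiulan ∉ Research.
(3): Lior matches Xiulan: Lior ∉ Research.
(4): Amira matches Xiulan: Amira ∉ Research.
(6): Pita matches Xiulan: Pita ∉ Research.
Only one shift left: Xiulan ∈ Design.
Only one shift left: Amira ∈ Design.
Only one shift left: Lior ∈ Design.
Only one shift left: Pita ∈ Design.
(1): Chen matches Lior: Chen ∉ Research.
(1): Chen matches Lior: Chen ∈ Design.
(2): Wen ∉ Design.
Only one shift left: Wen ∈ Research.

1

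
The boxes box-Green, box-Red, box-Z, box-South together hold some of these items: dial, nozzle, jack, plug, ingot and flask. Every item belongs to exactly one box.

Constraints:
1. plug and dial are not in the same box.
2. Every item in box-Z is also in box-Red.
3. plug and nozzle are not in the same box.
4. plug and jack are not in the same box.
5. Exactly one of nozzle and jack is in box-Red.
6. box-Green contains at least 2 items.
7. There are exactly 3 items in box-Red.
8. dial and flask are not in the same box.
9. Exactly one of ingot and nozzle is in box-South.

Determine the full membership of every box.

box-Green = {flask, plug}; box-Red = {dial, ingot, jack}; box-Z = {}; box-South = {nozzle}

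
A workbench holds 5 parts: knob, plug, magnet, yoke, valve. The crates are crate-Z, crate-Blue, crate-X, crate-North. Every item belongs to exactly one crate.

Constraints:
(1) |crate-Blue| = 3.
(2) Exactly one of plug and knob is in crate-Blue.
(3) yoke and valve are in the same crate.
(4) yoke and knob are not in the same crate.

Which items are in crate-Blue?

crate-Blue = {plug, valve, yoke}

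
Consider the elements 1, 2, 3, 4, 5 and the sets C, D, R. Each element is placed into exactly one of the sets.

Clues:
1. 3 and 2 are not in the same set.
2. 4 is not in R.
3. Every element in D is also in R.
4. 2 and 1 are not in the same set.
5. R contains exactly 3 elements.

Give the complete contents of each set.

C = {2, 4}; D = {}; R = {1, 3, 5}

From (2): 4 ∉ R.
(3) contrapositive: 4 ∉ D.
Only one set left: 4 ∈ C.
Suppose 1 ∈ C: no assignment then satisfies all the clues, so 1 ∉ C.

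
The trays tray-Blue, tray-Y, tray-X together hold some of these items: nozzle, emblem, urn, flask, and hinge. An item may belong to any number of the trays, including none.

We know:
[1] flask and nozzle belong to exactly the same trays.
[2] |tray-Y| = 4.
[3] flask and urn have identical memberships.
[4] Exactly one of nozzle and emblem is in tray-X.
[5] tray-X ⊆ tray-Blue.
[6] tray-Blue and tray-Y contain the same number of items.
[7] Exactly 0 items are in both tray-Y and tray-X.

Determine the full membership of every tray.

tray-Blue = {emblem, flask, nozzle, urn}; tray-Y = {flask, hinge, nozzle, urn}; tray-X = {emblem}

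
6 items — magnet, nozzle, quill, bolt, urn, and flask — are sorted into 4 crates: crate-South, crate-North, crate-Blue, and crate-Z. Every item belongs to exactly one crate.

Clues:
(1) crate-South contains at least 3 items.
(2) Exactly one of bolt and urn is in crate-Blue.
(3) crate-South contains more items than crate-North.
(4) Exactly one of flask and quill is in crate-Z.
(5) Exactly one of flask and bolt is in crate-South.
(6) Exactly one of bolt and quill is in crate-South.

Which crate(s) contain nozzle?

nozzle: crate-South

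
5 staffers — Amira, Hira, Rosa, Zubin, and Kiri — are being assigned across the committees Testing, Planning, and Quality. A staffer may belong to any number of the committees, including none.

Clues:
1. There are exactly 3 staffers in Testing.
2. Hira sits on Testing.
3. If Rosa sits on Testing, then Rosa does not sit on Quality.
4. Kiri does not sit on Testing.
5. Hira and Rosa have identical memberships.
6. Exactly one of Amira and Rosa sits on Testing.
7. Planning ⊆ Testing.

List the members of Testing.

Testing = {Hira, Rosa, Zubin}

From (2): Hira ∈ Testing.
From (4): Kiri ∉ Testing.
(5): Rosa matches Hira: Rosa ∈ Testing.
(6) (exactly one): Amira ∉ Testing.
(7) contrapositive: Amira ∉ Planning.
(7) contrapositive: Kiri ∉ Planning.
(1): only 3 candidates remain for Testing, so all are in.
(3): Rosa ∉ Quality.
(5): Hira matches Rosa: Hira ∉ Quality.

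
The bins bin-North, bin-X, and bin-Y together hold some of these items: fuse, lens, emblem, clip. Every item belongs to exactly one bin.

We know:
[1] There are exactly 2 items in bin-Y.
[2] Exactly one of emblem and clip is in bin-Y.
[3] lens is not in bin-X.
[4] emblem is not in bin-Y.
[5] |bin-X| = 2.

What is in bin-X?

From (3): lens ∉ bin-X.
From (4): emblem ∉ bin-Y.
(2) (exactly one): clip ∈ bin-Y.
(5): only 2 candidates remain for bin-X, so all are in.
(1): only 2 candidates remain for bin-Y, so all are in.

bin-X = {emblem, fuse}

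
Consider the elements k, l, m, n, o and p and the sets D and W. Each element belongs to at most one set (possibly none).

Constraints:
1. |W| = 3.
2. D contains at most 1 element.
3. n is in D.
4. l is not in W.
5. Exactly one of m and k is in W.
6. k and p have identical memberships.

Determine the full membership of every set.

From (3): n ∈ D.
From (4): l ∉ W.
(2): D already has 1, so the rest are out.
Suppose k ∉ W: no assignment then satisfies all the clues, so k ∈ W.

D = {n}; W = {k, o, p}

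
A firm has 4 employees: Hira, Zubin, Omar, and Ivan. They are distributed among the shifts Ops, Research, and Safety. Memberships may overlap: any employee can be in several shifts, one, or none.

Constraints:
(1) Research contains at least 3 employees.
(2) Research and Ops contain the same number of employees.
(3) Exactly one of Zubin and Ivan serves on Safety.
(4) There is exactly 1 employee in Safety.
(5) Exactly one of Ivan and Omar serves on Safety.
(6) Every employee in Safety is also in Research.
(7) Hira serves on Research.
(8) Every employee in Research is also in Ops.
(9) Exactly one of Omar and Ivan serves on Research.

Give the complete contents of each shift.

Ops = {Hira, Ivan, Zubin}; Research = {Hira, Ivan, Zubin}; Safety = {Ivan}

From (7): Hira ∈ Research.
(8) with Hira ∈ Research: Hira ∈ Ops.
Suppose Hira ∈ Safety: no assignment then satisfies all the clues, so Hira ∉ Safety.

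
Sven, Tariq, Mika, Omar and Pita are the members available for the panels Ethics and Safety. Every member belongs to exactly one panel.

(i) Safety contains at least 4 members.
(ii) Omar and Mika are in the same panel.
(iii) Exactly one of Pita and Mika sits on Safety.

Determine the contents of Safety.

Safety = {Mika, Omar, Sven, Tariq}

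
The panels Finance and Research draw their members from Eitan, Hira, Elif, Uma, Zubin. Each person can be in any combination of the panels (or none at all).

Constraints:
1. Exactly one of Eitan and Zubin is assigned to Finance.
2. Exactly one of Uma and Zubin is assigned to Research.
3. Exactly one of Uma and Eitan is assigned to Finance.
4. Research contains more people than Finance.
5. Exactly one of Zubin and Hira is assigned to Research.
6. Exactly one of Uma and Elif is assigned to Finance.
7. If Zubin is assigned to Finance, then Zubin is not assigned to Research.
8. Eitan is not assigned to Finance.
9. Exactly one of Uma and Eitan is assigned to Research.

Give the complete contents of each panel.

From (8): Eitan ∉ Finance.
(1) (exactly one): Zubin ∈ Finance.
(3) (exactly one): Uma ∈ Finance.
(6) (exactly one): Elif ∉ Finance.
(7): Zubin ∉ Research.
(2) (exactly one): Uma ∈ Research.
(5) (exactly one): Hira ∈ Research.
(9) (exactly one): Eitan ∉ Research.
Suppose Hira ∈ Finance: no assignment then satisfies all the clues, so Hira ∉ Finance.

Finance = {Uma, Zubin}; Research = {Elif, Hira, Uma}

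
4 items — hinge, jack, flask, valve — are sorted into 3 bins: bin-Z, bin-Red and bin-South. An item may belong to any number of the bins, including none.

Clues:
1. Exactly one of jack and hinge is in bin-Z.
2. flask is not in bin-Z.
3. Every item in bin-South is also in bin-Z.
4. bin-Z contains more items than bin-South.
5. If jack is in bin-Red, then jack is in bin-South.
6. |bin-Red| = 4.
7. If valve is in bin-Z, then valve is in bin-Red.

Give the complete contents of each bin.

bin-Z = {jack, valve}; bin-Red = {flask, hinge, jack, valve}; bin-South = {jack}

From (2): flask ∉ bin-Z.
(3) contrapositive: flask ∉ bin-South.
(6): only 4 candidates remain for bin-Red, so all are in.
(5): jack ∈ bin-South.
(3) with jack ∈ bin-South: jack ∈ bin-Z.
(1) (exactly one): hinge ∉ bin-Z.
(3) contrapositive: hinge ∉ bin-South.
Suppose valve ∉ bin-Z: no assignment then satisfies all the clues, so valve ∈ bin-Z.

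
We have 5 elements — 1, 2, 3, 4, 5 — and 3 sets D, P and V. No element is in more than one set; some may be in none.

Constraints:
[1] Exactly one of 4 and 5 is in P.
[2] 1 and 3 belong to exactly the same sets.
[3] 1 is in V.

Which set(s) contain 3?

From (3): 1 ∈ V.
(2): 3 matches 1: 3 ∉ D.
(2): 3 matches 1: 3 ∉ P.
(2): 3 matches 1: 3 ∈ V.

3: V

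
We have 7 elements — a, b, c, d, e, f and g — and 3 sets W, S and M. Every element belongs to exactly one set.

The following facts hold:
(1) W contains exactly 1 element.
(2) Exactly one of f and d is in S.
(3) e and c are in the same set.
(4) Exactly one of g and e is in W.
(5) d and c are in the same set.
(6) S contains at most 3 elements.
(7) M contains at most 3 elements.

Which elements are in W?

W = {g}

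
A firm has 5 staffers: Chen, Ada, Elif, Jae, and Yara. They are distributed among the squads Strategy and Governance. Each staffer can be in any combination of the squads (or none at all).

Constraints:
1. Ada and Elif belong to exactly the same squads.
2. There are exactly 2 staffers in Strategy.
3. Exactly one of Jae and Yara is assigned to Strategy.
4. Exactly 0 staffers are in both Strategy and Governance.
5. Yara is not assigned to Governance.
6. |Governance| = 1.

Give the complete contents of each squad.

Strategy = {Chen, Yara}; Governance = {Jae}

From (5): Yara ∉ Governance.
Suppose Chen ∉ Strategy: no assignment then satisfies all the clues, so Chen ∈ Strategy.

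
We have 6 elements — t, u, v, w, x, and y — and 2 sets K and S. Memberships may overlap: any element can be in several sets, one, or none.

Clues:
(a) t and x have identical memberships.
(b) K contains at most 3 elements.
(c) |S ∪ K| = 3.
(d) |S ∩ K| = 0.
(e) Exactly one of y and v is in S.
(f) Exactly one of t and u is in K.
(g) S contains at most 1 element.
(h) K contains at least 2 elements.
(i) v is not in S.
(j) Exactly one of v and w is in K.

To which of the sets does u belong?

u: K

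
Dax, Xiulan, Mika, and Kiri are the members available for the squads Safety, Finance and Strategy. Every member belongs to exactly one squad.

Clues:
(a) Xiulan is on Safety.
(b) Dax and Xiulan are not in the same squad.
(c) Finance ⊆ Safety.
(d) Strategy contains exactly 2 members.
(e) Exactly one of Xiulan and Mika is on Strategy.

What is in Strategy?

Strategy = {Dax, Mika}

From (a): Xiulan ∈ Safety.
(b): Dax ∉ Safety.
(c) contrapositive: Dax ∉ Finance.
(e) (exactly one): Mika ∈ Strategy.
Only one squad left: Dax ∈ Strategy.
(d): Strategy already has 2, so the rest are out.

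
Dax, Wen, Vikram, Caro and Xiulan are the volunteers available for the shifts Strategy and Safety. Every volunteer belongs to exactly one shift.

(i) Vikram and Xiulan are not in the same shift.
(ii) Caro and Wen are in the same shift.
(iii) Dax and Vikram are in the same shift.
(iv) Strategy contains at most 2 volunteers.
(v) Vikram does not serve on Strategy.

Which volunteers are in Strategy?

Strategy = {Xiulan}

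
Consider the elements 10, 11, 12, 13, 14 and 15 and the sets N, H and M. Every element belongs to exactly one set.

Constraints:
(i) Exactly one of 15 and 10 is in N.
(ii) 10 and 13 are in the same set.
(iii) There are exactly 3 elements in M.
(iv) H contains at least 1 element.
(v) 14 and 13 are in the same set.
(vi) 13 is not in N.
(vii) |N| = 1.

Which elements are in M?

From (vi): 13 ∉ N.
(ii): 10 matches 13: 10 ∉ N.
(v): 14 matches 13: 14 ∉ N.
(i) (exactly one): 15 ∈ N.
(vii): N already has 1, so the rest are out.
Suppose 10 ∉ M: no assignment then satisfies all the clues, so 10 ∈ M.

M = {10, 13, 14}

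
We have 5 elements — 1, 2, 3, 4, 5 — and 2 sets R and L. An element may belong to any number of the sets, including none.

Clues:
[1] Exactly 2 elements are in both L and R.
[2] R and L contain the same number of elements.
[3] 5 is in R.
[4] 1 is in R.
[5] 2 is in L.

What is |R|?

3

From (3): 5 ∈ R.
From (4): 1 ∈ R.
From (5): 2 ∈ L.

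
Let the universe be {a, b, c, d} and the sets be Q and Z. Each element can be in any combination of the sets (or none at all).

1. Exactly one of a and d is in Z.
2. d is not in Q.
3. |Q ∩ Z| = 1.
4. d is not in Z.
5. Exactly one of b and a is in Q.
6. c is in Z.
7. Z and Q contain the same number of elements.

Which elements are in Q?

Q = {b, c}

From (2): d ∉ Q.
From (4): d ∉ Z.
From (6): c ∈ Z.
(1) (exactly one): a ∈ Z.
Suppose a ∈ Q: no assignment then satisfies all the clues, so a ∉ Q.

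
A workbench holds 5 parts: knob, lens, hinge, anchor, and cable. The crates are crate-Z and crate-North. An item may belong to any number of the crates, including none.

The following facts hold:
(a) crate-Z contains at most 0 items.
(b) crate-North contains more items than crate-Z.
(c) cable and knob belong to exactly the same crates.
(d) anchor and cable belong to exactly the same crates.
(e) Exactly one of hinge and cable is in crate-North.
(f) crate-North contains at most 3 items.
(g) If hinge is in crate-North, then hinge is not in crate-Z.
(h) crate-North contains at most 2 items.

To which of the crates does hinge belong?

(a): crate-Z already has 0, so the rest are out.
Suppose hinge ∉ crate-North: no assignment then satisfies all the clues, so hinge ∈ crate-North.

hinge: crate-North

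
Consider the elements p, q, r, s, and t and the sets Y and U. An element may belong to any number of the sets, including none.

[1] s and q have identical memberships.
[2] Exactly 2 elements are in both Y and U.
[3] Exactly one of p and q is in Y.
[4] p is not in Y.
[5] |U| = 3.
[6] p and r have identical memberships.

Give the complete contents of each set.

Y = {q, s}; U = {q, s, t}

From (4): p ∉ Y.
(3) (exactly one): q ∈ Y.
(6): r matches p: r ∉ Y.
(1): s matches q: s ∈ Y.
Suppose p ∈ U: no assignment then satisfies all the clues, so p ∉ U.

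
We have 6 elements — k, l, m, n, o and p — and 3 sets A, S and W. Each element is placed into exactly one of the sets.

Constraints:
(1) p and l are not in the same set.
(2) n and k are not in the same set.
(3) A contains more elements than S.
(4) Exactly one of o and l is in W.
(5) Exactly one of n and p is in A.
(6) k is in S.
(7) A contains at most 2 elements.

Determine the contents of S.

S = {k}

From (6): k ∈ S.
(2): n ∉ S.
Suppose l ∈ S: no assignment then satisfies all the clues, so l ∉ S.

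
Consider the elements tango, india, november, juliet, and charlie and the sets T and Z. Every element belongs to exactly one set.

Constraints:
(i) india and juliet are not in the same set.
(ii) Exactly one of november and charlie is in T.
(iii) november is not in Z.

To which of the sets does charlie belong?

charlie: Z

From (iii): november ∉ Z.
Only one set left: november ∈ T.
(ii) (exactly one): charlie ∉ T.
Only one set left: charlie ∈ Z.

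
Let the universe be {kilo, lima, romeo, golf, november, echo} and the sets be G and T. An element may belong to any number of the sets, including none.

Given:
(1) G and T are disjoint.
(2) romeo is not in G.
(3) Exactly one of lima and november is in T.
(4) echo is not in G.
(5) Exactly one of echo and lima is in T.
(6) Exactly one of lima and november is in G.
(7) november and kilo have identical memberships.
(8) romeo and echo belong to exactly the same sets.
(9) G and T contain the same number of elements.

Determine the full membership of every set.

G = {kilo, november}; T = {golf, lima}

From (2): romeo ∉ G.
From (4): echo ∉ G.
Suppose kilo ∉ G: no assignment then satisfies all the clues, so kilo ∈ G.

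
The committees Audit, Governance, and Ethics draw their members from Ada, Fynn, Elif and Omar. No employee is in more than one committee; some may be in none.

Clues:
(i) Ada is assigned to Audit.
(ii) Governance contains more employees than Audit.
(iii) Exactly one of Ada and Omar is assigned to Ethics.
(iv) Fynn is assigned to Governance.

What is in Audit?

Audit = {Ada}

From (i): Ada ∈ Audit.
From (iv): Fynn ∈ Governance.
(iii) (exactly one): Omar ∈ Ethics.
Suppose Elif ∈ Audit: no assignment then satisfies all the clues, so Elif ∉ Audit.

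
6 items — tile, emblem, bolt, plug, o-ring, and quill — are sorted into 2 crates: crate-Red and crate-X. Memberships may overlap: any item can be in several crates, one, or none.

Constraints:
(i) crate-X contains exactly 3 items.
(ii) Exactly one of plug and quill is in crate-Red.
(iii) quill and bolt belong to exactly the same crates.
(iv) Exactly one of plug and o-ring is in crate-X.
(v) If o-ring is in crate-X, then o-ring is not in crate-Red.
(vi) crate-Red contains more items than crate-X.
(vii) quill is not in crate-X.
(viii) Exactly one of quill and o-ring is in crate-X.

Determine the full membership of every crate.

crate-Red = {bolt, emblem, quill, tile}; crate-X = {emblem, o-ring, tile}

From (vii): quill ∉ crate-X.
(iii): bolt matches quill: bolt ∉ crate-X.
(viii) (exactly one): o-ring ∈ crate-X.
(iv) (exactly one): plug ∉ crate-X.
(v): o-ring ∉ crate-Red.
(i): only 3 candidates remain for crate-X, so all are in.
Suppose tile ∉ crate-Red: no assignment then satisfies all the clues, so tile ∈ crate-Red.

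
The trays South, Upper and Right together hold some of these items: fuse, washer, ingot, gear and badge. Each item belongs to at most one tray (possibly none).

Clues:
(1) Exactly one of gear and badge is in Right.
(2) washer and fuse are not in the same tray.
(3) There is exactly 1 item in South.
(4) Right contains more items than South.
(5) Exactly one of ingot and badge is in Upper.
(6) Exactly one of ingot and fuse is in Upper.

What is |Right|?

2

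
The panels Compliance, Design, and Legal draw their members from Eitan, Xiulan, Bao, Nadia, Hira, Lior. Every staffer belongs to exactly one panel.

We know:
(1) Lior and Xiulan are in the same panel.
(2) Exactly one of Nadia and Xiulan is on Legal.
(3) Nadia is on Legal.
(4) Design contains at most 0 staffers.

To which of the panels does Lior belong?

Lior: Compliance

From (3): Nadia ∈ Legal.
(2) (exactly one): Xiulan ∉ Legal.
(4): Design already has 0, so the rest are out.
Only one panel left: Xiulan ∈ Compliance.
(1): Lior matches Xiulan: Lior ∈ Compliance.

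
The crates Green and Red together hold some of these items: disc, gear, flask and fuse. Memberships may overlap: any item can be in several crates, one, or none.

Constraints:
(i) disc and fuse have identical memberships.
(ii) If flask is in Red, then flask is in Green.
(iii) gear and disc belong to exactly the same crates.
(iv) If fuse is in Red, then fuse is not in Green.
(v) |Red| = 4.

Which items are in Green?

(v): only 4 candidates remain for Red, so all are in.
(ii): flask ∈ Green.
(iv): fuse ∉ Green.
(i): disc matches fuse: disc ∉ Green.
(iii): gear matches disc: gear ∉ Green.

Green = {flask}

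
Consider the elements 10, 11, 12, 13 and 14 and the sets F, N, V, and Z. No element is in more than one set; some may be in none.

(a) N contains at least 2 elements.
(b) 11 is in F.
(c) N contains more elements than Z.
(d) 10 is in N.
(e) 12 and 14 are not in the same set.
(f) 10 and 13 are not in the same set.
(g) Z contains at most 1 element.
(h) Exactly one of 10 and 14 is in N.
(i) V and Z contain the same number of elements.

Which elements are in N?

N = {10, 12}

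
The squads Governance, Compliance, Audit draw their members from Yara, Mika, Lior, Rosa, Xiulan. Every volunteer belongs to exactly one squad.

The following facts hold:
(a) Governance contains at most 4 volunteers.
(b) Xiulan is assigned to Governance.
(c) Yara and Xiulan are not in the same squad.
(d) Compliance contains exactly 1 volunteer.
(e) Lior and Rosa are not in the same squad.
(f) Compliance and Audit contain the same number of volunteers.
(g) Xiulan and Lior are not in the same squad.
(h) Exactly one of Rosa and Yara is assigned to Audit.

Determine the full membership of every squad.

Governance = {Mika, Rosa, Xiulan}; Compliance = {Lior}; Audit = {Yara}

From (b): Xiulan ∈ Governance.
(c): Yara ∉ Governance.
(g): Lior ∉ Governance.
Suppose Yara ∈ Compliance: no assignment then satisfies all the clues, so Yara ∉ Compliance.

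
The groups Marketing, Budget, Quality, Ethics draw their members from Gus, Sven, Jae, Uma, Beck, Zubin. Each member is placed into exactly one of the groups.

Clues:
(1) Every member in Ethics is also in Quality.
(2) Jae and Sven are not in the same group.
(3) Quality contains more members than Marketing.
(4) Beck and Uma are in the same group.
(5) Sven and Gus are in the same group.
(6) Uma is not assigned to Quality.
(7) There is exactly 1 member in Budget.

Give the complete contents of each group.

Marketing = {Beck, Uma}; Budget = {Jae}; Quality = {Gus, Sven, Zubin}; Ethics = {}

From (6): Uma ∉ Quality.
(1) contrapositive: Uma ∉ Ethics.
(4): Beck matches Uma: Beck ∉ Quality.
(4): Beck matches Uma: Beck ∉ Ethics.
Suppose Gus ∈ Marketing: no assignment then satisfies all the clues, so Gus ∉ Marketing.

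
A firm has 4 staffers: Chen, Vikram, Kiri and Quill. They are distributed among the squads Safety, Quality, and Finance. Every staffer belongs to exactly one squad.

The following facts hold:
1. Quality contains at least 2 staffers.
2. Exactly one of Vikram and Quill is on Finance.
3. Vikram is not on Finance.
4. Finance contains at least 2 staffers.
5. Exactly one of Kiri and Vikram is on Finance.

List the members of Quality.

Quality = {Chen, Vikram}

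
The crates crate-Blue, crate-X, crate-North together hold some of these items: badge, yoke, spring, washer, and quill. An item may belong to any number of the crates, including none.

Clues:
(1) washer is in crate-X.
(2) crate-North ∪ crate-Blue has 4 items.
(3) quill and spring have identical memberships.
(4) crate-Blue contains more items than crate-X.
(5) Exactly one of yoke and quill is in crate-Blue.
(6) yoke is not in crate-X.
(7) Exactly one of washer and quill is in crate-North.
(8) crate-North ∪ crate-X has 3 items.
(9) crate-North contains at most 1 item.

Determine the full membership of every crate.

crate-Blue = {badge, quill, spring, washer}; crate-X = {quill, spring, washer}; crate-North = {washer}

From (1): washer ∈ crate-X.
From (6): yoke ∉ crate-X.
Suppose badge ∉ crate-Blue: no assignment then satisfies all the clues, so badge ∈ crate-Blue.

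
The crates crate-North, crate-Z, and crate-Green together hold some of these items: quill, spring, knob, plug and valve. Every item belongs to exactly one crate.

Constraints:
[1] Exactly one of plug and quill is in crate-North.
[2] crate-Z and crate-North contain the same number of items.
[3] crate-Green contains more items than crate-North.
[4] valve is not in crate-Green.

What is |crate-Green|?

3

From (4): valve ∉ crate-Green.
Suppose quill ∈ crate-Z: no assignment then satisfies all the clues, so quill ∉ crate-Z.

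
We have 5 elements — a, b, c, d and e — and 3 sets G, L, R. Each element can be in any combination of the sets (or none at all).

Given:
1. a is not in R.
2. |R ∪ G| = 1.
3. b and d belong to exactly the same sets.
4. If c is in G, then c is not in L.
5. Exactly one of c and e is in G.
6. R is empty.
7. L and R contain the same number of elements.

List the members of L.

L = {}

From (1): a ∉ R.
(6): R already has 0, so the rest are out.
Suppose a ∈ L: no assignment then satisfies all the clues, so a ∉ L.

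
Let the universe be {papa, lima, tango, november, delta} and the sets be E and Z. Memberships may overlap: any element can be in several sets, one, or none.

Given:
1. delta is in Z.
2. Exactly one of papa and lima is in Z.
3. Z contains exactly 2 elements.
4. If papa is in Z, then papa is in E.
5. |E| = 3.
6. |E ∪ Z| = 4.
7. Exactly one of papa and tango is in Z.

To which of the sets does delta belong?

From (1): delta ∈ Z.
Suppose delta ∈ E: no assignment then satisfies all the clues, so delta ∉ E.

delta: Z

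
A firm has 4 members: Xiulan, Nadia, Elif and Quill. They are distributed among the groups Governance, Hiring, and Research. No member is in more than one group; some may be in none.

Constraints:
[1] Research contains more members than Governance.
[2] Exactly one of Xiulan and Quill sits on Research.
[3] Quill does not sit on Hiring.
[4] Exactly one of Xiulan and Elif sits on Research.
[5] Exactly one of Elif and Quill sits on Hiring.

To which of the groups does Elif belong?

From (3): Quill ∉ Hiring.
(5) (exactly one): Elif ∈ Hiring.
(4) (exactly one): Xiulan ∈ Research.
(2) (exactly one): Quill ∉ Research.

Elif: Hiring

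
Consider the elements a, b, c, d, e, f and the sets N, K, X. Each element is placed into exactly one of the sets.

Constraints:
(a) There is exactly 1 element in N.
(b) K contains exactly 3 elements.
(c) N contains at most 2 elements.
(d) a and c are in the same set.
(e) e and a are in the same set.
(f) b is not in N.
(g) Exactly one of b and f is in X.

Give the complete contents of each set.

N = {f}; K = {a, c, e}; X = {b, d}

From (f): b ∉ N.
Suppose a ∈ N: no assignment then satisfies all the clues, so a ∉ N.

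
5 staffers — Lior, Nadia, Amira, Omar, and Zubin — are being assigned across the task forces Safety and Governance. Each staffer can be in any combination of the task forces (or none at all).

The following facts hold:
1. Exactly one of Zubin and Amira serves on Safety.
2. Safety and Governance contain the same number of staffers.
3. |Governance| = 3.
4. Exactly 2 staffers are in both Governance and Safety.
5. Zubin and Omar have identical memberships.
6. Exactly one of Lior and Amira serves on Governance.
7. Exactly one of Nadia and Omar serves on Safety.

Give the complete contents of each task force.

Safety = {Lior, Omar, Zubin}; Governance = {Amira, Omar, Zubin}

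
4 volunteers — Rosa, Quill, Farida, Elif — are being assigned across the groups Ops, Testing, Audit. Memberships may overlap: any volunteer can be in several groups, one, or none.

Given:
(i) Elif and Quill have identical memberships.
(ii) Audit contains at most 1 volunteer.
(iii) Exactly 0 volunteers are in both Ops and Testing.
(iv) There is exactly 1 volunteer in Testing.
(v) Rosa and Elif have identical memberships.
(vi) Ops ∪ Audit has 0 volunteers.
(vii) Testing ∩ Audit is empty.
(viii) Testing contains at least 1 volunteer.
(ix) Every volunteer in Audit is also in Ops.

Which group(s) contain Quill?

Quill: none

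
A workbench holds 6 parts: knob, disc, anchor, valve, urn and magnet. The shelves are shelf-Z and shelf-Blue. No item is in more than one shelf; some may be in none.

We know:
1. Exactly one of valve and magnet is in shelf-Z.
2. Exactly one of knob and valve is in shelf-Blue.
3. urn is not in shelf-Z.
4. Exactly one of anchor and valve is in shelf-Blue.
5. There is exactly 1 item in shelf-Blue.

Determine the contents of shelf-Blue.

From (3): urn ∉ shelf-Z.
Suppose knob ∈ shelf-Blue: no assignment then satisfies all the clues, so knob ∉ shelf-Blue.

shelf-Blue = {valve}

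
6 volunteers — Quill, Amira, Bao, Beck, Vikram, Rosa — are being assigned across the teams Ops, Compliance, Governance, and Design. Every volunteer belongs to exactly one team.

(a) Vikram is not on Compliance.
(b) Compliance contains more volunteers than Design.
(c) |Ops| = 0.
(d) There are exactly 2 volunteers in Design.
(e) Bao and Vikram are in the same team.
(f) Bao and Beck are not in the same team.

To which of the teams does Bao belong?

Bao: Design

From (a): Vikram ∉ Compliance.
(c): Ops already has 0, so the rest are out.
(e): Bao matches Vikram: Bao ∉ Compliance.
Suppose Bao ∈ Governance: no assignment then satisfies all the clues, so Bao ∉ Governance.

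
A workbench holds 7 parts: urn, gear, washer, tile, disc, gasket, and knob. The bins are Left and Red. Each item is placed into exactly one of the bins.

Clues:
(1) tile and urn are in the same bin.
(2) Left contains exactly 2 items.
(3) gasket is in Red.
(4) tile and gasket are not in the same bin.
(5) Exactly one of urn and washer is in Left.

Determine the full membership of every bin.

From (3): gasket ∈ Red.
(4): tile ∉ Red.
Only one bin left: tile ∈ Left.
(1): urn matches tile: urn ∈ Left.
(2): Left already has 2, so the rest are out.
Only one bin left: gear ∈ Red.
Only one bin left: washer ∈ Red.
Only one bin left: disc ∈ Red.
Only one bin left: knob ∈ Red.

Left = {tile, urn}; Red = {disc, gasket, gear, knob, washer}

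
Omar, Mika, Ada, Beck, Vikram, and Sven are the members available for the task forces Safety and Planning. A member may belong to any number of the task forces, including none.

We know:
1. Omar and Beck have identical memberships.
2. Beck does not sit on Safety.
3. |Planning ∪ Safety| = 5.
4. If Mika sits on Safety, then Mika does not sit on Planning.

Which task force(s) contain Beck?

From (2): Beck ∉ Safety.
(1): Omar matches Beck: Omar ∉ Safety.
Suppose Beck ∉ Planning: no assignment then satisfies all the clues, so Beck ∈ Planning.

Beck: Planning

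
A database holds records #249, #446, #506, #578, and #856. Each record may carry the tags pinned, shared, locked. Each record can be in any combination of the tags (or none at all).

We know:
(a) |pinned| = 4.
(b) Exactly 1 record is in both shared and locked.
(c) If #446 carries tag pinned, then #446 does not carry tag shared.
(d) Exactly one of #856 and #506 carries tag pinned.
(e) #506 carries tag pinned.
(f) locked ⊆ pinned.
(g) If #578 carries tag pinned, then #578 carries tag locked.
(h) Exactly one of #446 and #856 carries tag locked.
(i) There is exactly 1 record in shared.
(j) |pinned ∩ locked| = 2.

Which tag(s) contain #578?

#578: locked, pinned, shared

From (e): #506 ∈ pinned.
(d) (exactly one): #856 ∉ pinned.
(f) contrapositive: #856 ∉ locked.
(h) (exactly one): #446 ∈ locked.
(a): only 4 candidates remain for pinned, so all are in.
(c): #446 ∉ shared.
(g): #578 ∈ locked.
Suppose #578 ∉ shared: no assignment then satisfies all the clues, so #578 ∈ shared.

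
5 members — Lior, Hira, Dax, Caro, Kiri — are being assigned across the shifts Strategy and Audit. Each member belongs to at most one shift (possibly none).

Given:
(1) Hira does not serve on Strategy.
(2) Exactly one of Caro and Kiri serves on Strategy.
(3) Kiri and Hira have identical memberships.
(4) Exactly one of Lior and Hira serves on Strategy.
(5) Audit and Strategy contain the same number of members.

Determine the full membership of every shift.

Strategy = {Caro, Lior}; Audit = {Hira, Kiri}

From (1): Hira ∉ Strategy.
(3): Kiri matches Hira: Kiri ∉ Strategy.
(4) (exactly one): Lior ∈ Strategy.
(2) (exactly one): Caro ∈ Strategy.
Suppose Hira ∉ Audit: no assignment then satisfies all the clues, so Hira ∈ Audit.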